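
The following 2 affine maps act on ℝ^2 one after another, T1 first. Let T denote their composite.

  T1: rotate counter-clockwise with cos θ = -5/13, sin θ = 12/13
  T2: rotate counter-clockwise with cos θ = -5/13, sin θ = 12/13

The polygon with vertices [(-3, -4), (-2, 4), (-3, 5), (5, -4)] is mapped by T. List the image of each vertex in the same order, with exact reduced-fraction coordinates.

image vertices: (-123/169, 836/169), (718/169, -236/169), (957/169, -235/169), (-1075/169, -124/169)

T1 rotate counter-clockwise with cos θ = -5/13, sin θ = 12/13: (-3, -4) → (63/13, -16/13); (-2, 4) → (-38/13, -44/13); (-3, 5) → (-45/13, -61/13); (5, -4) → (23/13, 80/13)
T2 rotate counter-clockwise with cos θ = -5/13, sin θ = 12/13: (63/13, -16/13) → (-123/169, 836/169); (-38/13, -44/13) → (718/169, -236/169); (-45/13, -61/13) → (957/169, -235/169); (23/13, 80/13) → (-1075/169, -124/169)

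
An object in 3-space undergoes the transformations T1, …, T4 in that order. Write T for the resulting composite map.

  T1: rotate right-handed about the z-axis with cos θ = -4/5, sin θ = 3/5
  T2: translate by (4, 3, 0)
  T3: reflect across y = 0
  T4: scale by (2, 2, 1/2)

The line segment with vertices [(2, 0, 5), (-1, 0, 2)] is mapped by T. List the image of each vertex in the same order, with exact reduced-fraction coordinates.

T1 rotate right-handed about the z-axis with cos θ = -4/5, sin θ = 3/5: (2, 0, 5) → (-8/5, 6/5, 5); (-1, 0, 2) → (4/5, -3/5, 2)
T2 translate by (4, 3, 0): (-8/5, 6/5, 5) → (12/5, 21/5, 5); (4/5, -3/5, 2) → (24/5, 12/5, 2)
T3 reflect across y = 0: (12/5, 21/5, 5) → (12/5, -21/5, 5); (24/5, 12/5, 2) → (24/5, -12/5, 2)
T4 scale by (2, 2, 1/2): (12/5, -21/5, 5) → (24/5, -42/5, 5/2); (24/5, -12/5, 2) → (48/5, -24/5, 1)

image vertices: (24/5, -42/5, 5/2), (48/5, -24/5, 1)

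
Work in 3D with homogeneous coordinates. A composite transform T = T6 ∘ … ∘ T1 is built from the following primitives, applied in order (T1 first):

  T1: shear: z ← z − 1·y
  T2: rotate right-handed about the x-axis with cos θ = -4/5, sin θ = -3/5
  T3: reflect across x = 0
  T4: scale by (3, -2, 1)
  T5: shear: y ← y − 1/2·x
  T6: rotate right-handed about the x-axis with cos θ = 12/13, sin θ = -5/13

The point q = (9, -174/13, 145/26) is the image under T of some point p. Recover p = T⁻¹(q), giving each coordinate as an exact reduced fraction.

T1 = [1 0 0 0; 0 1 0 0; 0 -1 1 0; 0 0 0 1]
T2·T1 = [1 0 0 0; 0 -7/5 3/5 0; 0 1/5 -4/5 0; 0 0 0 1]
T3·…·T1 = [-1 0 0 0; 0 -7/5 3/5 0; 0 1/5 -4/5 0; 0 0 0 1]
T4·…·T1 = [-3 0 0 0; 0 14/5 -6/5 0; 0 1/5 -4/5 0; 0 0 0 1]
T5·…·T1 = [-3 0 0 0; 3/2 14/5 -6/5 0; 0 1/5 -4/5 0; 0 0 0 1]
T6·…·T1 = [-3 0 0 0; 18/13 173/65 -92/65 0; -15/26 -58/65 -18/65 0; 0 0 0 1]
det M = 6; M⁻¹ = [-1/3 0 0 0; 1/5 9/65 -46/65 0; 1/20 -29/65 -173/130 0; 0 0 0 1]
M⁻¹ · (9, -174/13, 145/26)ᵀ = (-3, -4, -1)ᵀ

p = (-3, -4, -1)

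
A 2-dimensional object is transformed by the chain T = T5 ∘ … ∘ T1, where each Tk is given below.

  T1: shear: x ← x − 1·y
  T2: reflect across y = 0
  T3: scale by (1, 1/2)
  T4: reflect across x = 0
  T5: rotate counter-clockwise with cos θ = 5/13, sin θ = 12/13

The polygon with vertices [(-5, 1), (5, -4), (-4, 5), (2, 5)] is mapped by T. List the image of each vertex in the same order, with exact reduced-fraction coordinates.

T1 shear: x ← x − 1·y: (-5, 1) → (-6, 1); (5, -4) → (9, -4); (-4, 5) → (-9, 5); (2, 5) → (-3, 5)
T2 reflect across y = 0: (-6, 1) → (-6, -1); (9, -4) → (9, 4); (-9, 5) → (-9, -5); (-3, 5) → (-3, -5)
T3 scale by (1, 1/2): (-6, -1) → (-6, -1/2); (9, 4) → (9, 2); (-9, -5) → (-9, -5/2); (-3, -5) → (-3, -5/2)
T4 reflect across x = 0: (-6, -1/2) → (6, -1/2); (9, 2) → (-9, 2); (-9, -5/2) → (9, -5/2); (-3, -5/2) → (3, -5/2)
T5 rotate counter-clockwise with cos θ = 5/13, sin θ = 12/13: (6, -1/2) → (36/13, 139/26); (-9, 2) → (-69/13, -98/13); (9, -5/2) → (75/13, 191/26); (3, -5/2) → (45/13, 47/26)

image vertices: (36/13, 139/26), (-69/13, -98/13), (75/13, 191/26), (45/13, 47/26)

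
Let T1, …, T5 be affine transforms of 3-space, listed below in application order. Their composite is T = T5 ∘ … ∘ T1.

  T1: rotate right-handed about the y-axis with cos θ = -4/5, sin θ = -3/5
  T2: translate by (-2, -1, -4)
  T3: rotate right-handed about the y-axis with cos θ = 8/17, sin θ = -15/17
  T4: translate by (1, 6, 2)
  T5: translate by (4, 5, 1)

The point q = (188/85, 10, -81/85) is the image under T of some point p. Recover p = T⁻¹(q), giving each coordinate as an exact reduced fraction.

T1 = [-4/5 0 -3/5 0; 0 1 0 0; 3/5 0 -4/5 0; 0 0 0 1]
T2·T1 = [-4/5 0 -3/5 -2; 0 1 0 -1; 3/5 0 -4/5 -4; 0 0 0 1]
T3·…·T1 = [-77/85 0 36/85 44/17; 0 1 0 -1; -36/85 0 -77/85 -62/17; 0 0 0 1]
T4·…·T1 = [-77/85 0 36/85 61/17; 0 1 0 5; -36/85 0 -77/85 -28/17; 0 0 0 1]
T5·…·T1 = [-77/85 0 36/85 129/17; 0 1 0 10; -36/85 0 -77/85 -11/17; 0 0 0 1]
det M = 1; M⁻¹ = [-77/85 0 -36/85 33/5; 0 1 0 -10; 36/85 0 -77/85 -19/5; 0 0 0 1]
M⁻¹ · (188/85, 10, -81/85)ᵀ = (5, 0, -2)ᵀ

p = (5, 0, -2)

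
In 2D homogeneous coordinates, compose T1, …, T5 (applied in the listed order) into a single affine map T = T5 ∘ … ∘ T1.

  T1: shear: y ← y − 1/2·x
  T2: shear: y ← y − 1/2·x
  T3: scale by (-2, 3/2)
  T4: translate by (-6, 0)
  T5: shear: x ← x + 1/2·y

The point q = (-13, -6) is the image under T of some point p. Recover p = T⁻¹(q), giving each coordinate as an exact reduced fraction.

T1 = [1 0 0; -1/2 1 0; 0 0 1]
T2·T1 = [1 0 0; -1 1 0; 0 0 1]
T3·…·T1 = [-2 0 0; -3/2 3/2 0; 0 0 1]
T4·…·T1 = [-2 0 -6; -3/2 3/2 0; 0 0 1]
T5·…·T1 = [-11/4 3/4 -6; -3/2 3/2 0; 0 0 1]
det M = -3; M⁻¹ = [-1/2 1/4 -3; -1/2 11/12 -3; 0 0 1]
M⁻¹ · (-13, -6)ᵀ = (2, -2)ᵀ

p = (2, -2)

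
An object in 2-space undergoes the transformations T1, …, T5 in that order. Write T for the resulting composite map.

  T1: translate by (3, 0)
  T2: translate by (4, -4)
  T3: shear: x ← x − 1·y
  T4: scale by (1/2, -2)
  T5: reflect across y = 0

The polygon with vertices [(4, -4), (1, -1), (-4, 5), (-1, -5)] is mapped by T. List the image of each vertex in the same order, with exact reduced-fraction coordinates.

image vertices: (19/2, -16), (13/2, -10), (1, 2), (15/2, -18)

T1 translate by (3, 0): (4, -4) → (7, -4); (1, -1) → (4, -1); (-4, 5) → (-1, 5); (-1, -5) → (2, -5)
T2 translate by (4, -4): (7, -4) → (11, -8); (4, -1) → (8, -5); (-1, 5) → (3, 1); (2, -5) → (6, -9)
T3 shear: x ← x − 1·y: (11, -8) → (19, -8); (8, -5) → (13, -5); (3, 1) → (2, 1); (6, -9) → (15, -9)
T4 scale by (1/2, -2): (19, -8) → (19/2, 16); (13, -5) → (13/2, 10); (2, 1) → (1, -2); (15, -9) → (15/2, 18)
T5 reflect across y = 0: (19/2, 16) → (19/2, -16); (13/2, 10) → (13/2, -10); (1, -2) → (1, 2); (15/2, 18) → (15/2, -18)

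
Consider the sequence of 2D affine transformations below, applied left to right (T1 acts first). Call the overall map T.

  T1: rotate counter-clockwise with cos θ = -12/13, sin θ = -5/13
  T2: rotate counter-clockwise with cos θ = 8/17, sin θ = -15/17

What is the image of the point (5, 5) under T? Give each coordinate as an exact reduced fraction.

T1 rotate counter-clockwise with cos θ = -12/13, sin θ = -5/13: (5, 5) → (-35/13, -85/13)
T2 rotate counter-clockwise with cos θ = 8/17, sin θ = -15/17: (-35/13, -85/13) → (-1555/221, -155/221)

T(p) = (-1555/221, -155/221)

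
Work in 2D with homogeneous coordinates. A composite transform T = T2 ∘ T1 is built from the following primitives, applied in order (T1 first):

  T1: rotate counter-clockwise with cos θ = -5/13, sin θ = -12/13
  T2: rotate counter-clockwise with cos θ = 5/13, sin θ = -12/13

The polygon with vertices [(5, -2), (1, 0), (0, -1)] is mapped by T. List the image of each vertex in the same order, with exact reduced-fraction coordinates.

T1 rotate counter-clockwise with cos θ = -5/13, sin θ = -12/13: (5, -2) → (-49/13, -50/13); (1, 0) → (-5/13, -12/13); (0, -1) → (-12/13, 5/13)
T2 rotate counter-clockwise with cos θ = 5/13, sin θ = -12/13: (-49/13, -50/13) → (-5, 2); (-5/13, -12/13) → (-1, 0); (-12/13, 5/13) → (0, 1)

image vertices: (-5, 2), (-1, 0), (0, 1)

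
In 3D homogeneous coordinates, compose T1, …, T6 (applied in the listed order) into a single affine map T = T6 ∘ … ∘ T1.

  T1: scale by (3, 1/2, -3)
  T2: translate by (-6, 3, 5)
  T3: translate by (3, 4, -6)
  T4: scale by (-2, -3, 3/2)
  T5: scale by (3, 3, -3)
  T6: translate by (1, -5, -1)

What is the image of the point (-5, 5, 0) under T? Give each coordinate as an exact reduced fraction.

T(p) = (109, -181/2, 7/2)

T1 scale by (3, 1/2, -3): (-5, 5, 0) → (-15, 5/2, 0)
T2 translate by (-6, 3, 5): (-15, 5/2, 0) → (-21, 11/2, 5)
T3 translate by (3, 4, -6): (-21, 11/2, 5) → (-18, 19/2, -1)
T4 scale by (-2, -3, 3/2): (-18, 19/2, -1) → (36, -57/2, -3/2)
T5 scale by (3, 3, -3): (36, -57/2, -3/2) → (108, -171/2, 9/2)
T6 translate by (1, -5, -1): (108, -171/2, 9/2) → (109, -181/2, 7/2)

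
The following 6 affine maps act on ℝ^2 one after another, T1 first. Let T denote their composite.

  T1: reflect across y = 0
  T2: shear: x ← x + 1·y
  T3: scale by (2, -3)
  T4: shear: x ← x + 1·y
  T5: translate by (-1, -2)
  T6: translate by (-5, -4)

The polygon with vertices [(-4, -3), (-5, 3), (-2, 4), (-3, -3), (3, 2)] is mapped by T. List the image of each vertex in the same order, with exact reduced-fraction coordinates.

image vertices: (-17, -15), (-13, 3), (-6, 6), (-15, -15), (2, 0)

T1 reflect across y = 0: (-4, -3) → (-4, 3); (-5, 3) → (-5, -3); (-2, 4) → (-2, -4); (-3, -3) → (-3, 3); (3, 2) → (3, -2)
T2 shear: x ← x + 1·y: (-4, 3) → (-1, 3); (-5, -3) → (-8, -3); (-2, -4) → (-6, -4); (-3, 3) → (0, 3); (3, -2) → (1, -2)
T3 scale by (2, -3): (-1, 3) → (-2, -9); (-8, -3) → (-16, 9); (-6, -4) → (-12, 12); (0, 3) → (0, -9); (1, -2) → (2, 6)
T4 shear: x ← x + 1·y: (-2, -9) → (-11, -9); (-16, 9) → (-7, 9); (-12, 12) → (0, 12); (0, -9) → (-9, -9); (2, 6) → (8, 6)
T5 translate by (-1, -2): (-11, -9) → (-12, -11); (-7, 9) → (-8, 7); (0, 12) → (-1, 10); (-9, -9) → (-10, -11); (8, 6) → (7, 4)
T6 translate by (-5, -4): (-12, -11) → (-17, -15); (-8, 7) → (-13, 3); (-1, 10) → (-6, 6); (-10, -11) → (-15, -15); (7, 4) → (2, 0)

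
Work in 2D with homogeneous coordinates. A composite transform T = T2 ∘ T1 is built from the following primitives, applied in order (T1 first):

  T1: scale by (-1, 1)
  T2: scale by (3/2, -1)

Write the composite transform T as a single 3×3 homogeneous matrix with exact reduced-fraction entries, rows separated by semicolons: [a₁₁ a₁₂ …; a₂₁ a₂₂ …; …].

T = [-3/2 0 0; 0 -1 0; 0 0 1]

T1 = [-1 0 0; 0 1 0; 0 0 1]
T2·T1 = [-3/2 0 0; 0 -1 0; 0 0 1]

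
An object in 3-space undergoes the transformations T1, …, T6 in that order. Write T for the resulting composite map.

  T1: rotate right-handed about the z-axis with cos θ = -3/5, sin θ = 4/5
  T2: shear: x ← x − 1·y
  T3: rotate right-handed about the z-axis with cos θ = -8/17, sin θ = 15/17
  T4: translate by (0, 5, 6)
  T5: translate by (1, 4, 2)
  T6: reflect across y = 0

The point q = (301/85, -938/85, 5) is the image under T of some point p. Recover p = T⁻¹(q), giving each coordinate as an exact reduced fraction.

T1 = [-3/5 -4/5 0 0; 4/5 -3/5 0 0; 0 0 1 0; 0 0 0 1]
T2·T1 = [-7/5 -1/5 0 0; 4/5 -3/5 0 0; 0 0 1 0; 0 0 0 1]
T3·…·T1 = [-4/85 53/85 0 0; -137/85 9/85 0 0; 0 0 1 0; 0 0 0 1]
T4·…·T1 = [-4/85 53/85 0 0; -137/85 9/85 0 5; 0 0 1 6; 0 0 0 1]
T5·…·T1 = [-4/85 53/85 0 1; -137/85 9/85 0 9; 0 0 1 8; 0 0 0 1]
T6·…·T1 = [-4/85 53/85 0 1; 137/85 -9/85 0 -9; 0 0 1 8; 0 0 0 1]
det M = -1; M⁻¹ = [9/85 53/85 0 468/85; 137/85 4/85 0 -101/85; 0 0 1 -8; 0 0 0 1]
M⁻¹ · (301/85, -938/85, 5)ᵀ = (-1, 4, -3)ᵀ

p = (-1, 4, -3)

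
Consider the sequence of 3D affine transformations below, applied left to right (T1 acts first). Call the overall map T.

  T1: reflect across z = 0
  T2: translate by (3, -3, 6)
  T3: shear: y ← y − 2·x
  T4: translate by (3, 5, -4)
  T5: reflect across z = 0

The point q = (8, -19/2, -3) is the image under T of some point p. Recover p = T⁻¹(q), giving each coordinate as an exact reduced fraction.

p = (2, -3/2, -1)

T1 = [1 0 0 0; 0 1 0 0; 0 0 -1 0; 0 0 0 1]
T2·T1 = [1 0 0 3; 0 1 0 -3; 0 0 -1 6; 0 0 0 1]
T3·…·T1 = [1 0 0 3; -2 1 0 -9; 0 0 -1 6; 0 0 0 1]
T4·…·T1 = [1 0 0 6; -2 1 0 -4; 0 0 -1 2; 0 0 0 1]
T5·…·T1 = [1 0 0 6; -2 1 0 -4; 0 0 1 -2; 0 0 0 1]
det M = 1; M⁻¹ = [1 0 0 -6; 2 1 0 -8; 0 0 1 2; 0 0 0 1]
M⁻¹ · (8, -19/2, -3)ᵀ = (2, -3/2, -1)ᵀ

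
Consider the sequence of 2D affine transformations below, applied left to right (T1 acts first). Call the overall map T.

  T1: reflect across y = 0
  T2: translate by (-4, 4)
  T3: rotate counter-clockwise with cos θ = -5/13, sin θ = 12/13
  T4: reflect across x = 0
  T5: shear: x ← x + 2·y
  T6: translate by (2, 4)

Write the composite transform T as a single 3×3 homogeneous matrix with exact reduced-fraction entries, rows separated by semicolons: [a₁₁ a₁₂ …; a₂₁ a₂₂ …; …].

T = [29/13 -2/13 -82/13; 12/13 5/13 -16/13; 0 0 1]

T1 = [1 0 0; 0 -1 0; 0 0 1]
T2·T1 = [1 0 -4; 0 -1 4; 0 0 1]
T3·…·T1 = [-5/13 12/13 -28/13; 12/13 5/13 -68/13; 0 0 1]
T4·…·T1 = [5/13 -12/13 28/13; 12/13 5/13 -68/13; 0 0 1]
T5·…·T1 = [29/13 -2/13 -108/13; 12/13 5/13 -68/13; 0 0 1]
T6·…·T1 = [29/13 -2/13 -82/13; 12/13 5/13 -16/13; 0 0 1]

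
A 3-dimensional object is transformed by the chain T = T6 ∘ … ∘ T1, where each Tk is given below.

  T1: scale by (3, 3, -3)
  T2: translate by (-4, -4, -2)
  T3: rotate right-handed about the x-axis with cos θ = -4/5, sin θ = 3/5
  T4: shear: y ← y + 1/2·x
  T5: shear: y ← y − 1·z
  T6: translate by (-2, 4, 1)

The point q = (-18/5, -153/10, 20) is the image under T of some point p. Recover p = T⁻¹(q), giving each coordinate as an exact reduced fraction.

p = (4/5, 5, 9/2)

T1 = [3 0 0 0; 0 3 0 0; 0 0 -3 0; 0 0 0 1]
T2·T1 = [3 0 0 -4; 0 3 0 -4; 0 0 -3 -2; 0 0 0 1]
T3·…·T1 = [3 0 0 -4; 0 -12/5 9/5 22/5; 0 9/5 12/5 -4/5; 0 0 0 1]
T4·…·T1 = [3 0 0 -4; 3/2 -12/5 9/5 12/5; 0 9/5 12/5 -4/5; 0 0 0 1]
T5·…·T1 = [3 0 0 -4; 3/2 -21/5 -3/5 16/5; 0 9/5 12/5 -4/5; 0 0 0 1]
T6·…·T1 = [3 0 0 -6; 3/2 -21/5 -3/5 36/5; 0 9/5 12/5 1/5; 0 0 0 1]
det M = -27; M⁻¹ = [1/3 0 0 2; 2/15 -4/15 -1/15 41/15; -1/10 1/5 7/15 -32/15; 0 0 0 1]
M⁻¹ · (-18/5, -153/10, 20)ᵀ = (4/5, 5, 9/2)ᵀ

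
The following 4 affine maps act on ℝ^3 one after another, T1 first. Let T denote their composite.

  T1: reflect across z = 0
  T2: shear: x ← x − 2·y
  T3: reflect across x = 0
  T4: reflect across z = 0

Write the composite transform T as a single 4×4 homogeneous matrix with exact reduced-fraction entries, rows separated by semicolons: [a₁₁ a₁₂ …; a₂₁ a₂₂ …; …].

T = [-1 2 0 0; 0 1 0 0; 0 0 1 0; 0 0 0 1]

T1 = [1 0 0 0; 0 1 0 0; 0 0 -1 0; 0 0 0 1]
T2·T1 = [1 -2 0 0; 0 1 0 0; 0 0 -1 0; 0 0 0 1]
T3·…·T1 = [-1 2 0 0; 0 1 0 0; 0 0 -1 0; 0 0 0 1]
T4·…·T1 = [-1 2 0 0; 0 1 0 0; 0 0 1 0; 0 0 0 1]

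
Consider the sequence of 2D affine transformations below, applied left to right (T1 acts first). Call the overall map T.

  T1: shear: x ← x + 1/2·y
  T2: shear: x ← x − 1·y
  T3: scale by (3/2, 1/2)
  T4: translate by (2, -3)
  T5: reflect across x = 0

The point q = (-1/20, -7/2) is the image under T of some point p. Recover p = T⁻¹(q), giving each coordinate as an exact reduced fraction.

T1 = [1 1/2 0; 0 1 0; 0 0 1]
T2·T1 = [1 -1/2 0; 0 1 0; 0 0 1]
T3·…·T1 = [3/2 -3/4 0; 0 1/2 0; 0 0 1]
T4·…·T1 = [3/2 -3/4 2; 0 1/2 -3; 0 0 1]
T5·…·T1 = [-3/2 3/4 -2; 0 1/2 -3; 0 0 1]
det M = -3/4; M⁻¹ = [-2/3 1 5/3; 0 2 6; 0 0 1]
M⁻¹ · (-1/20, -7/2)ᵀ = (-9/5, -1)ᵀ

p = (-9/5, -1)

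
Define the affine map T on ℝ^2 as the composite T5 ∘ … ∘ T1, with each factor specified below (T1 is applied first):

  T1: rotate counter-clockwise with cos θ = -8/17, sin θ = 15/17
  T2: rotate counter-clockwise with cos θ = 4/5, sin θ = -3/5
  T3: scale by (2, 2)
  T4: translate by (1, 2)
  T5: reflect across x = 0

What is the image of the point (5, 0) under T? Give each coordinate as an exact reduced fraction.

T(p) = (-43/17, 202/17)

T1 rotate counter-clockwise with cos θ = -8/17, sin θ = 15/17: (5, 0) → (-40/17, 75/17)
T2 rotate counter-clockwise with cos θ = 4/5, sin θ = -3/5: (-40/17, 75/17) → (13/17, 84/17)
T3 scale by (2, 2): (13/17, 84/17) → (26/17, 168/17)
T4 translate by (1, 2): (26/17, 168/17) → (43/17, 202/17)
T5 reflect across x = 0: (43/17, 202/17) → (-43/17, 202/17)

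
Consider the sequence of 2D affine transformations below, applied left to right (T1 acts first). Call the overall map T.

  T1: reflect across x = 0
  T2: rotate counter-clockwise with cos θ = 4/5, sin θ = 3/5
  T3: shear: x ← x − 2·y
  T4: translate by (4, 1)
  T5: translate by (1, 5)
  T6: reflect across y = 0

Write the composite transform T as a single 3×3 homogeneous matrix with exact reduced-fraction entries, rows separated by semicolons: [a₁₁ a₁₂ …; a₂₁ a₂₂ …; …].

T = [2/5 -11/5 5; 3/5 -4/5 -6; 0 0 1]

T1 = [-1 0 0; 0 1 0; 0 0 1]
T2·T1 = [-4/5 -3/5 0; -3/5 4/5 0; 0 0 1]
T3·…·T1 = [2/5 -11/5 0; -3/5 4/5 0; 0 0 1]
T4·…·T1 = [2/5 -11/5 4; -3/5 4/5 1; 0 0 1]
T5·…·T1 = [2/5 -11/5 5; -3/5 4/5 6; 0 0 1]
T6·…·T1 = [2/5 -11/5 5; 3/5 -4/5 -6; 0 0 1]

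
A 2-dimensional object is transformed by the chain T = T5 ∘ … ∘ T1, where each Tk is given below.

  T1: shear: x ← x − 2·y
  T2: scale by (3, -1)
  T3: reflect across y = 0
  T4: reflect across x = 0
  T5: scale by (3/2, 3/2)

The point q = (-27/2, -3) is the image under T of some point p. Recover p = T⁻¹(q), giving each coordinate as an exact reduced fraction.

T1 = [1 -2 0; 0 1 0; 0 0 1]
T2·T1 = [3 -6 0; 0 -1 0; 0 0 1]
T3·…·T1 = [3 -6 0; 0 1 0; 0 0 1]
T4·…·T1 = [-3 6 0; 0 1 0; 0 0 1]
T5·…·T1 = [-9/2 9 0; 0 3/2 0; 0 0 1]
det M = -27/4; M⁻¹ = [-2/9 4/3 0; 0 2/3 0; 0 0 1]
M⁻¹ · (-27/2, -3)ᵀ = (-1, -2)ᵀ

p = (-1, -2)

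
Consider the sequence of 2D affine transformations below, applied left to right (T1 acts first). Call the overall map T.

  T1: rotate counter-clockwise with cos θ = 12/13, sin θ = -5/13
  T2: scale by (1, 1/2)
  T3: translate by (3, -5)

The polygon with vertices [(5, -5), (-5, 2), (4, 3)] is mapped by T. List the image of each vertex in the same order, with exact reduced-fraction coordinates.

T1 rotate counter-clockwise with cos θ = 12/13, sin θ = -5/13: (5, -5) → (35/13, -85/13); (-5, 2) → (-50/13, 49/13); (4, 3) → (63/13, 16/13)
T2 scale by (1, 1/2): (35/13, -85/13) → (35/13, -85/26); (-50/13, 49/13) → (-50/13, 49/26); (63/13, 16/13) → (63/13, 8/13)
T3 translate by (3, -5): (35/13, -85/26) → (74/13, -215/26); (-50/13, 49/26) → (-11/13, -81/26); (63/13, 8/13) → (102/13, -57/13)

image vertices: (74/13, -215/26), (-11/13, -81/26), (102/13, -57/13)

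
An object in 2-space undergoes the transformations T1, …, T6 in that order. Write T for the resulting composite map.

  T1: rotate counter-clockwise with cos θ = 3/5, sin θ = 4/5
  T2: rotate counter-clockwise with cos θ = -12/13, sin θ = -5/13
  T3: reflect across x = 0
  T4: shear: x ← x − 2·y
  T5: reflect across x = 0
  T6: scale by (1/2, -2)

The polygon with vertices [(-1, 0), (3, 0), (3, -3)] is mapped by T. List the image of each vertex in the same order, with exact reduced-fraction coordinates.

T1 rotate counter-clockwise with cos θ = 3/5, sin θ = 4/5: (-1, 0) → (-3/5, -4/5); (3, 0) → (9/5, 12/5); (3, -3) → (21/5, 3/5)
T2 rotate counter-clockwise with cos θ = -12/13, sin θ = -5/13: (-3/5, -4/5) → (16/65, 63/65); (9/5, 12/5) → (-48/65, -189/65); (21/5, 3/5) → (-237/65, -141/65)
T3 reflect across x = 0: (16/65, 63/65) → (-16/65, 63/65); (-48/65, -189/65) → (48/65, -189/65); (-237/65, -141/65) → (237/65, -141/65)
T4 shear: x ← x − 2·y: (-16/65, 63/65) → (-142/65, 63/65); (48/65, -189/65) → (426/65, -189/65); (237/65, -141/65) → (519/65, -141/65)
T5 reflect across x = 0: (-142/65, 63/65) → (142/65, 63/65); (426/65, -189/65) → (-426/65, -189/65); (519/65, -141/65) → (-519/65, -141/65)
T6 scale by (1/2, -2): (142/65, 63/65) → (71/65, -126/65); (-426/65, -189/65) → (-213/65, 378/65); (-519/65, -141/65) → (-519/130, 282/65)

image vertices: (71/65, -126/65), (-213/65, 378/65), (-519/130, 282/65)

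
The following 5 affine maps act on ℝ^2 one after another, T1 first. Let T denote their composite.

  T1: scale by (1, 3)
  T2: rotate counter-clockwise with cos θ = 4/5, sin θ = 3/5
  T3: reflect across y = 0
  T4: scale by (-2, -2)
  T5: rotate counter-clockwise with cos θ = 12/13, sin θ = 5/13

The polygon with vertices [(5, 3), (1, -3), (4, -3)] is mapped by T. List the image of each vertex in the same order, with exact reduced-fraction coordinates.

T1 scale by (1, 3): (5, 3) → (5, 9); (1, -3) → (1, -9); (4, -3) → (4, -9)
T2 rotate counter-clockwise with cos θ = 4/5, sin θ = 3/5: (5, 9) → (-7/5, 51/5); (1, -9) → (31/5, -33/5); (4, -9) → (43/5, -24/5)
T3 reflect across y = 0: (-7/5, 51/5) → (-7/5, -51/5); (31/5, -33/5) → (31/5, 33/5); (43/5, -24/5) → (43/5, 24/5)
T4 scale by (-2, -2): (-7/5, -51/5) → (14/5, 102/5); (31/5, 33/5) → (-62/5, -66/5); (43/5, 24/5) → (-86/5, -48/5)
T5 rotate counter-clockwise with cos θ = 12/13, sin θ = 5/13: (14/5, 102/5) → (-342/65, 1294/65); (-62/5, -66/5) → (-414/65, -1102/65); (-86/5, -48/5) → (-792/65, -1006/65)

image vertices: (-342/65, 1294/65), (-414/65, -1102/65), (-792/65, -1006/65)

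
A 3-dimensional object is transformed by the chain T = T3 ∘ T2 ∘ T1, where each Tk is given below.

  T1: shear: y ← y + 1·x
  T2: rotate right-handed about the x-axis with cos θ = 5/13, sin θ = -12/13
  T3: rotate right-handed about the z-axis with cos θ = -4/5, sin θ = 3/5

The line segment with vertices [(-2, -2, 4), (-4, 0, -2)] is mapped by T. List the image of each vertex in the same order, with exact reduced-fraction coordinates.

T1 shear: y ← y + 1·x: (-2, -2, 4) → (-2, -4, 4); (-4, 0, -2) → (-4, -4, -2)
T2 rotate right-handed about the x-axis with cos θ = 5/13, sin θ = -12/13: (-2, -4, 4) → (-2, 28/13, 68/13); (-4, -4, -2) → (-4, -44/13, 38/13)
T3 rotate right-handed about the z-axis with cos θ = -4/5, sin θ = 3/5: (-2, 28/13, 68/13) → (4/13, -38/13, 68/13); (-4, -44/13, 38/13) → (68/13, 4/13, 38/13)

image vertices: (4/13, -38/13, 68/13), (68/13, 4/13, 38/13)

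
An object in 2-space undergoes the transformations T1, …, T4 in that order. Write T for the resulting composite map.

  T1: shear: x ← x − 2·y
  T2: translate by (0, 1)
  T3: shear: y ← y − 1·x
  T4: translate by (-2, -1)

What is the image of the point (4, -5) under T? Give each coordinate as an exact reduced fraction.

T(p) = (12, -19)

T1 shear: x ← x − 2·y: (4, -5) → (14, -5)
T2 translate by (0, 1): (14, -5) → (14, -4)
T3 shear: y ← y − 1·x: (14, -4) → (14, -18)
T4 translate by (-2, -1): (14, -18) → (12, -19)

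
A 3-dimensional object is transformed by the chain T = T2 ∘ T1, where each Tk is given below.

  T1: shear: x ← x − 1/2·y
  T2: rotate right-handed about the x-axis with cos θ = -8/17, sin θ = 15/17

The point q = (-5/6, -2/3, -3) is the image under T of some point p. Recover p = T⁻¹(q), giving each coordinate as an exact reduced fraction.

T1 = [1 -1/2 0 0; 0 1 0 0; 0 0 1 0; 0 0 0 1]
T2·T1 = [1 -1/2 0 0; 0 -8/17 -15/17 0; 0 15/17 -8/17 0; 0 0 0 1]
det M = 1; M⁻¹ = [1 -4/17 15/34 0; 0 -8/17 15/17 0; 0 -15/17 -8/17 0; 0 0 0 1]
M⁻¹ · (-5/6, -2/3, -3)ᵀ = (-2, -7/3, 2)ᵀ

p = (-2, -7/3, 2)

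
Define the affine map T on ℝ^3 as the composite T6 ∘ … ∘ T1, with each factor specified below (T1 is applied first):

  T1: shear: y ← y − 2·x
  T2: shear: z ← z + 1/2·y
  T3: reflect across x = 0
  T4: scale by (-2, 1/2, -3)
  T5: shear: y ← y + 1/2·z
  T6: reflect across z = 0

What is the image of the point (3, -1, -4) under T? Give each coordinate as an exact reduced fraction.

T1 shear: y ← y − 2·x: (3, -1, -4) → (3, -7, -4)
T2 shear: z ← z + 1/2·y: (3, -7, -4) → (3, -7, -15/2)
T3 reflect across x = 0: (3, -7, -15/2) → (-3, -7, -15/2)
T4 scale by (-2, 1/2, -3): (-3, -7, -15/2) → (6, -7/2, 45/2)
T5 shear: y ← y + 1/2·z: (6, -7/2, 45/2) → (6, 31/4, 45/2)
T6 reflect across z = 0: (6, 31/4, 45/2) → (6, 31/4, -45/2)

T(p) = (6, 31/4, -45/2)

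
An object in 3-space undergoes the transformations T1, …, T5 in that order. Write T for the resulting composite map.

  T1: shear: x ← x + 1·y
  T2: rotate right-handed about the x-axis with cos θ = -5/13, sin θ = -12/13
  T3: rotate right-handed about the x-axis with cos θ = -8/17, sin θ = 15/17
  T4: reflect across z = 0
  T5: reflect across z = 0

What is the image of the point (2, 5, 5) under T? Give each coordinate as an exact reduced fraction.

T(p) = (7, 995/221, 1205/221)

T1 shear: x ← x + 1·y: (2, 5, 5) → (7, 5, 5)
T2 rotate right-handed about the x-axis with cos θ = -5/13, sin θ = -12/13: (7, 5, 5) → (7, 35/13, -85/13)
T3 rotate right-handed about the x-axis with cos θ = -8/17, sin θ = 15/17: (7, 35/13, -85/13) → (7, 995/221, 1205/221)
T4 reflect across z = 0: (7, 995/221, 1205/221) → (7, 995/221, -1205/221)
T5 reflect across z = 0: (7, 995/221, -1205/221) → (7, 995/221, 1205/221)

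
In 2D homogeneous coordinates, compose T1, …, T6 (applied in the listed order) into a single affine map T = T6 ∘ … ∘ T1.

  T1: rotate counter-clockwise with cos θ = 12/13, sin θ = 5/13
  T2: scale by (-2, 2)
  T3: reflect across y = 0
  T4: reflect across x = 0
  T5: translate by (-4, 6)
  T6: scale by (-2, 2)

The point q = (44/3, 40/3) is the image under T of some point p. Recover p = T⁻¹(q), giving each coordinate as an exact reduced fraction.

p = (-5/3, 1/3)

T1 = [12/13 -5/13 0; 5/13 12/13 0; 0 0 1]
T2·T1 = [-24/13 10/13 0; 10/13 24/13 0; 0 0 1]
T3·…·T1 = [-24/13 10/13 0; -10/13 -24/13 0; 0 0 1]
T4·…·T1 = [24/13 -10/13 0; -10/13 -24/13 0; 0 0 1]
T5·…·T1 = [24/13 -10/13 -4; -10/13 -24/13 6; 0 0 1]
T6·…·T1 = [-48/13 20/13 8; -20/13 -48/13 12; 0 0 1]
det M = 16; M⁻¹ = [-3/13 -5/52 3; 5/52 -3/13 2; 0 0 1]
M⁻¹ · (44/3, 40/3)ᵀ = (-5/3, 1/3)ᵀ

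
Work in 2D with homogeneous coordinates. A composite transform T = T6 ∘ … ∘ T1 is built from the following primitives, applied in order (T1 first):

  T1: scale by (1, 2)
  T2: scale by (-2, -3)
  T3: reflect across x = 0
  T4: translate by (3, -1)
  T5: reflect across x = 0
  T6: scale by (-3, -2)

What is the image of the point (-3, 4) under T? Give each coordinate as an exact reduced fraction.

T1 scale by (1, 2): (-3, 4) → (-3, 8)
T2 scale by (-2, -3): (-3, 8) → (6, -24)
T3 reflect across x = 0: (6, -24) → (-6, -24)
T4 translate by (3, -1): (-6, -24) → (-3, -25)
T5 reflect across x = 0: (-3, -25) → (3, -25)
T6 scale by (-3, -2): (3, -25) → (-9, 50)

T(p) = (-9, 50)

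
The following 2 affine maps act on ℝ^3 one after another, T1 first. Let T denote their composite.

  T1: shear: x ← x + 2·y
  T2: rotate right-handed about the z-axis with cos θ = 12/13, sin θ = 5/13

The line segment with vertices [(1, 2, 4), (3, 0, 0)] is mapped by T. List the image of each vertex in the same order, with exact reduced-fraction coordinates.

image vertices: (50/13, 49/13, 4), (36/13, 15/13, 0)

T1 shear: x ← x + 2·y: (1, 2, 4) → (5, 2, 4); (3, 0, 0) → (3, 0, 0)
T2 rotate right-handed about the z-axis with cos θ = 12/13, sin θ = 5/13: (5, 2, 4) → (50/13, 49/13, 4); (3, 0, 0) → (36/13, 15/13, 0)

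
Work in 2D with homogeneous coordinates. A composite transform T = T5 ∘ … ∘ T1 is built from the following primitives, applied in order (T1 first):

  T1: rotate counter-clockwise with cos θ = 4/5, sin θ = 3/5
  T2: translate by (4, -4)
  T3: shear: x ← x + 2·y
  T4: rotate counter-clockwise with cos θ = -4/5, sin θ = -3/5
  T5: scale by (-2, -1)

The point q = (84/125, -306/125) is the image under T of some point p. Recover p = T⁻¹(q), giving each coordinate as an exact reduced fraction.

p = (2/5, 2)

T1 = [4/5 -3/5 0; 3/5 4/5 0; 0 0 1]
T2·T1 = [4/5 -3/5 4; 3/5 4/5 -4; 0 0 1]
T3·…·T1 = [2 1 -4; 3/5 4/5 -4; 0 0 1]
T4·…·T1 = [-31/25 -8/25 4/5; -42/25 -31/25 28/5; 0 0 1]
T5·…·T1 = [62/25 16/25 -8/5; 42/25 31/25 -28/5; 0 0 1]
det M = 2; M⁻¹ = [31/50 -8/25 -4/5; -21/25 31/25 28/5; 0 0 1]
M⁻¹ · (84/125, -306/125)ᵀ = (2/5, 2)ᵀ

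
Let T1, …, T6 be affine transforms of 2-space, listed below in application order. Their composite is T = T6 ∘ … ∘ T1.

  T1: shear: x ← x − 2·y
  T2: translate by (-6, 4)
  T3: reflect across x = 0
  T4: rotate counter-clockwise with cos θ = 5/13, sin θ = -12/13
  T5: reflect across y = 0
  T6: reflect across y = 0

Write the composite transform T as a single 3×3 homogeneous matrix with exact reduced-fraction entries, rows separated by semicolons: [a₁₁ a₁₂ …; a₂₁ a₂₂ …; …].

T = [-5/13 22/13 6; 12/13 -19/13 -4; 0 0 1]

T1 = [1 -2 0; 0 1 0; 0 0 1]
T2·T1 = [1 -2 -6; 0 1 4; 0 0 1]
T3·…·T1 = [-1 2 6; 0 1 4; 0 0 1]
T4·…·T1 = [-5/13 22/13 6; 12/13 -19/13 -4; 0 0 1]
T5·…·T1 = [-5/13 22/13 6; -12/13 19/13 4; 0 0 1]
T6·…·T1 = [-5/13 22/13 6; 12/13 -19/13 -4; 0 0 1]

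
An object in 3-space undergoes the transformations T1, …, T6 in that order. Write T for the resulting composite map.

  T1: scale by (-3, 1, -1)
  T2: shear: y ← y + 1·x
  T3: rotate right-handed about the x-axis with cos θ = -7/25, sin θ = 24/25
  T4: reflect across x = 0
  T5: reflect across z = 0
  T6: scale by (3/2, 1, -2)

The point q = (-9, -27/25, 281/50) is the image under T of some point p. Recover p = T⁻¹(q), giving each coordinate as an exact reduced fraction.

p = (-2, -3, -1/4)

T1 = [-3 0 0 0; 0 1 0 0; 0 0 -1 0; 0 0 0 1]
T2·T1 = [-3 0 0 0; -3 1 0 0; 0 0 -1 0; 0 0 0 1]
T3·…·T1 = [-3 0 0 0; 21/25 -7/25 24/25 0; -72/25 24/25 7/25 0; 0 0 0 1]
T4·…·T1 = [3 0 0 0; 21/25 -7/25 24/25 0; -72/25 24/25 7/25 0; 0 0 0 1]
T5·…·T1 = [3 0 0 0; 21/25 -7/25 24/25 0; 72/25 -24/25 -7/25 0; 0 0 0 1]
T6·…·T1 = [9/2 0 0 0; 21/25 -7/25 24/25 0; -144/25 48/25 14/25 0; 0 0 0 1]
det M = -9; M⁻¹ = [2/9 0 0 0; 2/3 -7/25 12/25 0; 0 24/25 7/50 0; 0 0 0 1]
M⁻¹ · (-9, -27/25, 281/50)ᵀ = (-2, -3, -1/4)ᵀ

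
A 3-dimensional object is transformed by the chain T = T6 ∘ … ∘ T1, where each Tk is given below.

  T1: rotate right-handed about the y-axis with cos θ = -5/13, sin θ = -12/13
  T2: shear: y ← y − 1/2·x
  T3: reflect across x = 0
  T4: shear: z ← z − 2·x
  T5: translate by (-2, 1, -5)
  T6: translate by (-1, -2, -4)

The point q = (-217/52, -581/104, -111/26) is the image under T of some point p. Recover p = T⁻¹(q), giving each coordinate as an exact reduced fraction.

T1 = [-5/13 0 -12/13 0; 0 1 0 0; 12/13 0 -5/13 0; 0 0 0 1]
T2·T1 = [-5/13 0 -12/13 0; 5/26 1 6/13 0; 12/13 0 -5/13 0; 0 0 0 1]
T3·…·T1 = [5/13 0 12/13 0; 5/26 1 6/13 0; 12/13 0 -5/13 0; 0 0 0 1]
T4·…·T1 = [5/13 0 12/13 0; 5/26 1 6/13 0; 2/13 0 -29/13 0; 0 0 0 1]
T5·…·T1 = [5/13 0 12/13 -2; 5/26 1 6/13 1; 2/13 0 -29/13 -5; 0 0 0 1]
T6·…·T1 = [5/13 0 12/13 -3; 5/26 1 6/13 -1; 2/13 0 -29/13 -9; 0 0 0 1]
det M = -1; M⁻¹ = [29/13 0 12/13 15; -1/2 1 0 -1/2; 2/13 0 -5/13 -3; 0 0 0 1]
M⁻¹ · (-217/52, -581/104, -111/26)ᵀ = (7/4, -4, -2)ᵀ

p = (7/4, -4, -2)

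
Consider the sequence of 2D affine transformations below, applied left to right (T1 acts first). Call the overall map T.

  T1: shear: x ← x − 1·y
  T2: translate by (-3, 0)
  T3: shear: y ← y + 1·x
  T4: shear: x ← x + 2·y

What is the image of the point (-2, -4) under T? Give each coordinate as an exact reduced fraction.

T(p) = (-11, -5)

T1 shear: x ← x − 1·y: (-2, -4) → (2, -4)
T2 translate by (-3, 0): (2, -4) → (-1, -4)
T3 shear: y ← y + 1·x: (-1, -4) → (-1, -5)
T4 shear: x ← x + 2·y: (-1, -5) → (-11, -5)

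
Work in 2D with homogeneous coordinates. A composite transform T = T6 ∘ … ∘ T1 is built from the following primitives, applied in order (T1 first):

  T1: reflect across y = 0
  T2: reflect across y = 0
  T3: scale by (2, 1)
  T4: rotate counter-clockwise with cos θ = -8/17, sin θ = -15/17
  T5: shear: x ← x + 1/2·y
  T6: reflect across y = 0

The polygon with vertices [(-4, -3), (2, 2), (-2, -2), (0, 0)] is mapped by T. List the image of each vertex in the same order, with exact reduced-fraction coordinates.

image vertices: (91/17, -144/17), (-40/17, 76/17), (40/17, -76/17), (0, 0)

T1 reflect across y = 0: (-4, -3) → (-4, 3); (2, 2) → (2, -2); (-2, -2) → (-2, 2); (0, 0) → (0, 0)
T2 reflect across y = 0: (-4, 3) → (-4, -3); (2, -2) → (2, 2); (-2, 2) → (-2, -2); (0, 0) → (0, 0)
T3 scale by (2, 1): (-4, -3) → (-8, -3); (2, 2) → (4, 2); (-2, -2) → (-4, -2); (0, 0) → (0, 0)
T4 rotate counter-clockwise with cos θ = -8/17, sin θ = -15/17: (-8, -3) → (19/17, 144/17); (4, 2) → (-2/17, -76/17); (-4, -2) → (2/17, 76/17); (0, 0) → (0, 0)
T5 shear: x ← x + 1/2·y: (19/17, 144/17) → (91/17, 144/17); (-2/17, -76/17) → (-40/17, -76/17); (2/17, 76/17) → (40/17, 76/17); (0, 0) → (0, 0)
T6 reflect across y = 0: (91/17, 144/17) → (91/17, -144/17); (-40/17, -76/17) → (-40/17, 76/17); (40/17, 76/17) → (40/17, -76/17); (0, 0) → (0, 0)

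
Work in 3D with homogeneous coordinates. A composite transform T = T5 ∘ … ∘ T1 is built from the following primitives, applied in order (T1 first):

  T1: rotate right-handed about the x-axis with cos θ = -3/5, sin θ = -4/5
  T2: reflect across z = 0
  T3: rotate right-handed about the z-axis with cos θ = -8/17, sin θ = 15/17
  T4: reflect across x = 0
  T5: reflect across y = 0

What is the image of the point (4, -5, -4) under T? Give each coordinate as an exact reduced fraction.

T1 rotate right-handed about the x-axis with cos θ = -3/5, sin θ = -4/5: (4, -5, -4) → (4, -1/5, 32/5)
T2 reflect across z = 0: (4, -1/5, 32/5) → (4, -1/5, -32/5)
T3 rotate right-handed about the z-axis with cos θ = -8/17, sin θ = 15/17: (4, -1/5, -32/5) → (-29/17, 308/85, -32/5)
T4 reflect across x = 0: (-29/17, 308/85, -32/5) → (29/17, 308/85, -32/5)
T5 reflect across y = 0: (29/17, 308/85, -32/5) → (29/17, -308/85, -32/5)

T(p) = (29/17, -308/85, -32/5)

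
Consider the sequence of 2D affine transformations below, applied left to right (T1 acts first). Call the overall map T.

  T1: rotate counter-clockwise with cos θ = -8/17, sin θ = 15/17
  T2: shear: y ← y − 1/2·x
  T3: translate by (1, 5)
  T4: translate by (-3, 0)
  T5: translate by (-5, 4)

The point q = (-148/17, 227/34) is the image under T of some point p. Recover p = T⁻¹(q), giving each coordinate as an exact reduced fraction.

T1 = [-8/17 -15/17 0; 15/17 -8/17 0; 0 0 1]
T2·T1 = [-8/17 -15/17 0; 19/17 -1/34 0; 0 0 1]
T3·…·T1 = [-8/17 -15/17 1; 19/17 -1/34 5; 0 0 1]
T4·…·T1 = [-8/17 -15/17 -2; 19/17 -1/34 5; 0 0 1]
T5·…·T1 = [-8/17 -15/17 -7; 19/17 -1/34 9; 0 0 1]
det M = 1; M⁻¹ = [-1/34 15/17 -277/34; -19/17 -8/17 -61/17; 0 0 1]
M⁻¹ · (-148/17, 227/34)ᵀ = (-2, 3)ᵀ

p = (-2, 3)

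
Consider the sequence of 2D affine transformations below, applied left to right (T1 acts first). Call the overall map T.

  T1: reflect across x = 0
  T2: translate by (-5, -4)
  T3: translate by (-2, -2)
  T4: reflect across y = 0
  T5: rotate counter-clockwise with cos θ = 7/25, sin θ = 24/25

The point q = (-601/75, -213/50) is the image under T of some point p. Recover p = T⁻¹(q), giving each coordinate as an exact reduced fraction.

p = (-2/3, -1/2)

T1 = [-1 0 0; 0 1 0; 0 0 1]
T2·T1 = [-1 0 -5; 0 1 -4; 0 0 1]
T3·…·T1 = [-1 0 -7; 0 1 -6; 0 0 1]
T4·…·T1 = [-1 0 -7; 0 -1 6; 0 0 1]
T5·…·T1 = [-7/25 24/25 -193/25; -24/25 -7/25 -126/25; 0 0 1]
det M = 1; M⁻¹ = [-7/25 -24/25 -7; 24/25 -7/25 6; 0 0 1]
M⁻¹ · (-601/75, -213/50)ᵀ = (-2/3, -1/2)ᵀ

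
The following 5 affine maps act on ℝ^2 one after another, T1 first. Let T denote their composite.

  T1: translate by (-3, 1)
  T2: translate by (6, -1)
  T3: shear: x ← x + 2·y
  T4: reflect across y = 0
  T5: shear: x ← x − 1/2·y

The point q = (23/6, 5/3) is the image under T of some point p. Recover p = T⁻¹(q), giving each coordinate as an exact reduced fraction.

T1 = [1 0 -3; 0 1 1; 0 0 1]
T2·T1 = [1 0 3; 0 1 0; 0 0 1]
T3·…·T1 = [1 2 3; 0 1 0; 0 0 1]
T4·…·T1 = [1 2 3; 0 -1 0; 0 0 1]
T5·…·T1 = [1 5/2 3; 0 -1 0; 0 0 1]
det M = -1; M⁻¹ = [1 5/2 -3; 0 -1 0; 0 0 1]
M⁻¹ · (23/6, 5/3)ᵀ = (5, -5/3)ᵀ

p = (5, -5/3)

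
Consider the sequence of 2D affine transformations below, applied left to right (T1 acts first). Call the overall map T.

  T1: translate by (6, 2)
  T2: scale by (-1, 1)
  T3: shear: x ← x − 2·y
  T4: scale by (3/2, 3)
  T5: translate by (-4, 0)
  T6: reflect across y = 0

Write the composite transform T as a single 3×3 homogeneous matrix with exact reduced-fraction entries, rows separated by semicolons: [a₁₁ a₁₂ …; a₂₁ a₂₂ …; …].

T1 = [1 0 6; 0 1 2; 0 0 1]
T2·T1 = [-1 0 -6; 0 1 2; 0 0 1]
T3·…·T1 = [-1 -2 -10; 0 1 2; 0 0 1]
T4·…·T1 = [-3/2 -3 -15; 0 3 6; 0 0 1]
T5·…·T1 = [-3/2 -3 -19; 0 3 6; 0 0 1]
T6·…·T1 = [-3/2 -3 -19; 0 -3 -6; 0 0 1]

T = [-3/2 -3 -19; 0 -3 -6; 0 0 1]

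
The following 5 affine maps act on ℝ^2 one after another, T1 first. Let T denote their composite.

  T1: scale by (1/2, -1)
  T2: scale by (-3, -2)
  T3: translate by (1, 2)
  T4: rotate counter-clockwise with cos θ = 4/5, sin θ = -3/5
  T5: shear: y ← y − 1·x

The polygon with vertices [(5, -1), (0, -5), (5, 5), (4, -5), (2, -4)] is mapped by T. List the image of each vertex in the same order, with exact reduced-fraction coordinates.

image vertices: (-26/5, 91/10), (-4, -3), (2, 23/2), (-44/5, 27/5), (-26/5, 8/5)

T1 scale by (1/2, -1): (5, -1) → (5/2, 1); (0, -5) → (0, 5); (5, 5) → (5/2, -5); (4, -5) → (2, 5); (2, -4) → (1, 4)
T2 scale by (-3, -2): (5/2, 1) → (-15/2, -2); (0, 5) → (0, -10); (5/2, -5) → (-15/2, 10); (2, 5) → (-6, -10); (1, 4) → (-3, -8)
T3 translate by (1, 2): (-15/2, -2) → (-13/2, 0); (0, -10) → (1, -8); (-15/2, 10) → (-13/2, 12); (-6, -10) → (-5, -8); (-3, -8) → (-2, -6)
T4 rotate counter-clockwise with cos θ = 4/5, sin θ = -3/5: (-13/2, 0) → (-26/5, 39/10); (1, -8) → (-4, -7); (-13/2, 12) → (2, 27/2); (-5, -8) → (-44/5, -17/5); (-2, -6) → (-26/5, -18/5)
T5 shear: y ← y − 1·x: (-26/5, 39/10) → (-26/5, 91/10); (-4, -7) → (-4, -3); (2, 27/2) → (2, 23/2); (-44/5, -17/5) → (-44/5, 27/5); (-26/5, -18/5) → (-26/5, 8/5)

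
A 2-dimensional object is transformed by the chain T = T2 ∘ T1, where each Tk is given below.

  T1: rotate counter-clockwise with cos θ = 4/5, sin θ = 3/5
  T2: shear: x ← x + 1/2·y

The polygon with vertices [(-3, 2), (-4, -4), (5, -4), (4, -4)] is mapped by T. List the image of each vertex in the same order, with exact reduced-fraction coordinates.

image vertices: (-37/10, -1/5), (-18/5, -28/5), (63/10, -1/5), (26/5, -4/5)

T1 rotate counter-clockwise with cos θ = 4/5, sin θ = 3/5: (-3, 2) → (-18/5, -1/5); (-4, -4) → (-4/5, -28/5); (5, -4) → (32/5, -1/5); (4, -4) → (28/5, -4/5)
T2 shear: x ← x + 1/2·y: (-18/5, -1/5) → (-37/10, -1/5); (-4/5, -28/5) → (-18/5, -28/5); (32/5, -1/5) → (63/10, -1/5); (28/5, -4/5) → (26/5, -4/5)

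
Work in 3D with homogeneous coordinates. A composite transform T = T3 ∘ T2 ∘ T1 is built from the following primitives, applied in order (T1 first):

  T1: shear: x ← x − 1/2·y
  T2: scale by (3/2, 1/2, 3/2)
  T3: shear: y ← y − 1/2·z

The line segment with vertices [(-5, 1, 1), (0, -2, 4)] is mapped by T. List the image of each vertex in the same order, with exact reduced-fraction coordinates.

image vertices: (-33/4, -1/4, 3/2), (3/2, -4, 6)

T1 shear: x ← x − 1/2·y: (-5, 1, 1) → (-11/2, 1, 1); (0, -2, 4) → (1, -2, 4)
T2 scale by (3/2, 1/2, 3/2): (-11/2, 1, 1) → (-33/4, 1/2, 3/2); (1, -2, 4) → (3/2, -1, 6)
T3 shear: y ← y − 1/2·z: (-33/4, 1/2, 3/2) → (-33/4, -1/4, 3/2); (3/2, -1, 6) → (3/2, -4, 6)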